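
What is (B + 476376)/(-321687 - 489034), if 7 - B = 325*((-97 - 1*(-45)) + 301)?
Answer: -395458/810721 ≈ -0.48779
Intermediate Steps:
B = -80918 (B = 7 - 325*((-97 - 1*(-45)) + 301) = 7 - 325*((-97 + 45) + 301) = 7 - 325*(-52 + 301) = 7 - 325*249 = 7 - 1*80925 = 7 - 80925 = -80918)
(B + 476376)/(-321687 - 489034) = (-80918 + 476376)/(-321687 - 489034) = 395458/(-810721) = 395458*(-1/810721) = -395458/810721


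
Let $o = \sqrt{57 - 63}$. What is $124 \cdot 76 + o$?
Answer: $9424 + i \sqrt{6} \approx 9424.0 + 2.4495 i$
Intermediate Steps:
$o = i \sqrt{6}$ ($o = \sqrt{-6} = i \sqrt{6} \approx 2.4495 i$)
$124 \cdot 76 + o = 124 \cdot 76 + i \sqrt{6} = 9424 + i \sqrt{6}$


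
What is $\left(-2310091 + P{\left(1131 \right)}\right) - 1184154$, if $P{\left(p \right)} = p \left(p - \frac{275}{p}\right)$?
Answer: $-2215359$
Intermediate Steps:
$\left(-2310091 + P{\left(1131 \right)}\right) - 1184154 = \left(-2310091 - \left(275 - 1131^{2}\right)\right) - 1184154 = \left(-2310091 + \left(-275 + 1279161\right)\right) - 1184154 = \left(-2310091 + 1278886\right) - 1184154 = -1031205 - 1184154 = -2215359$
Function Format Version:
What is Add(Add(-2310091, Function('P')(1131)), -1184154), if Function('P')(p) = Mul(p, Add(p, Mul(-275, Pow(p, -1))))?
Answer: -2215359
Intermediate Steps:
Add(Add(-2310091, Function('P')(1131)), -1184154) = Add(Add(-2310091, Add(-275, Pow(1131, 2))), -1184154) = Add(Add(-2310091, Add(-275, 1279161)), -1184154) = Add(Add(-2310091, 1278886), -1184154) = Add(-1031205, -1184154) = -2215359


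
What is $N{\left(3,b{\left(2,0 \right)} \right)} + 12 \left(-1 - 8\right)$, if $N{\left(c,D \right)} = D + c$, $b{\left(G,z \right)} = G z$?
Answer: $-105$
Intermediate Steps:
$N{\left(3,b{\left(2,0 \right)} \right)} + 12 \left(-1 - 8\right) = \left(2 \cdot 0 + 3\right) + 12 \left(-1 - 8\right) = \left(0 + 3\right) + 12 \left(-1 - 8\right) = 3 + 12 \left(-9\right) = 3 - 108 = -105$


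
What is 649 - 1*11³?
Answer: -682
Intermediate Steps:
649 - 1*11³ = 649 - 1*1331 = 649 - 1331 = -682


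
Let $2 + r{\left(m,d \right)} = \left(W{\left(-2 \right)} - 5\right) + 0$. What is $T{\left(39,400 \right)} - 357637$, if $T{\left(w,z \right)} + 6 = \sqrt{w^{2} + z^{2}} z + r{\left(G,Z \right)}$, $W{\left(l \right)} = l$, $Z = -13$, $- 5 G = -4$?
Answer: $-357652 + 400 \sqrt{161521} \approx -1.9689 \cdot 10^{5}$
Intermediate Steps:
$G = \frac{4}{5}$ ($G = \left(- \frac{1}{5}\right) \left(-4\right) = \frac{4}{5} \approx 0.8$)
$r{\left(m,d \right)} = -9$ ($r{\left(m,d \right)} = -2 + \left(\left(-2 - 5\right) + 0\right) = -2 + \left(-7 + 0\right) = -2 - 7 = -9$)
$T{\left(w,z \right)} = -15 + z \sqrt{w^{2} + z^{2}}$ ($T{\left(w,z \right)} = -6 + \left(\sqrt{w^{2} + z^{2}} z - 9\right) = -6 + \left(z \sqrt{w^{2} + z^{2}} - 9\right) = -6 + \left(-9 + z \sqrt{w^{2} + z^{2}}\right) = -15 + z \sqrt{w^{2} + z^{2}}$)
$T{\left(39,400 \right)} - 357637 = \left(-15 + 400 \sqrt{39^{2} + 400^{2}}\right) - 357637 = \left(-15 + 400 \sqrt{1521 + 160000}\right) - 357637 = \left(-15 + 400 \sqrt{161521}\right) - 357637 = -357652 + 400 \sqrt{161521}$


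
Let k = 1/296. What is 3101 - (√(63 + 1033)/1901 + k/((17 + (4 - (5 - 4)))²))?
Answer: 367158399/118400 - 2*√274/1901 ≈ 3101.0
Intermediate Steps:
k = 1/296 ≈ 0.0033784
3101 - (√(63 + 1033)/1901 + k/((17 + (4 - (5 - 4)))²)) = 3101 - (√(63 + 1033)/1901 + 1/(296*((17 + (4 - (5 - 4)))²))) = 3101 - (√1096*(1/1901) + 1/(296*((17 + (4 - 1*1))²))) = 3101 - ((2*√274)*(1/1901) + 1/(296*((17 + (4 - 1))²))) = 3101 - (2*√274/1901 + 1/(296*((17 + 3)²))) = 3101 - (2*√274/1901 + 1/(296*(20²))) = 3101 - (2*√274/1901 + (1/296)/400) = 3101 - (2*√274/1901 + (1/296)*(1/400)) = 3101 - (2*√274/1901 + 1/118400) = 3101 - (1/118400 + 2*√274/1901) = 3101 + (-1/118400 - 2*√274/1901) = 367158399/118400 - 2*√274/1901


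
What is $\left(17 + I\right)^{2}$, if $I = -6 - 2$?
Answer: $81$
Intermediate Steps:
$I = -8$ ($I = -6 - 2 = -8$)
$\left(17 + I\right)^{2} = \left(17 - 8\right)^{2} = 9^{2} = 81$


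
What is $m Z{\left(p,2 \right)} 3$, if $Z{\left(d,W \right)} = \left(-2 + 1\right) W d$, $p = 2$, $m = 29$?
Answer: $-348$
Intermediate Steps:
$Z{\left(d,W \right)} = - W d$
$m Z{\left(p,2 \right)} 3 = 29 \left(\left(-1\right) 2 \cdot 2\right) 3 = 29 \left(-4\right) 3 = \left(-116\right) 3 = -348$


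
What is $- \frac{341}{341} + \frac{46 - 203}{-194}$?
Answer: $- \frac{37}{194} \approx -0.19072$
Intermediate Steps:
$- \frac{341}{341} + \frac{46 - 203}{-194} = \left(-341\right) \frac{1}{341} - - \frac{157}{194} = -1 + \frac{157}{194} = - \frac{37}{194}$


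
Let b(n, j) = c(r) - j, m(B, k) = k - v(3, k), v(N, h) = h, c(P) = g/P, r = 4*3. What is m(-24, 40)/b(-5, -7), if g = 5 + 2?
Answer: 0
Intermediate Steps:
g = 7
r = 12
c(P) = 7/P
m(B, k) = 0 (m(B, k) = k - k = 0)
b(n, j) = 7/12 - j
m(-24, 40)/b(-5, -7) = 0/(7/12 - 1*(-7)) = 0/(7/12 + 7) = 0/(91/12) = 0*(12/91) = 0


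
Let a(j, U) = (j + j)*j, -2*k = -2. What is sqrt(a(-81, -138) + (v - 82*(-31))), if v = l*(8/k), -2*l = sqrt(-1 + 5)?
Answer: 2*sqrt(3914) ≈ 125.12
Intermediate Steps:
k = 1 (k = -1/2*(-2) = 1)
l = -1 (l = -sqrt(-1 + 5)/2 = -sqrt(4)/2 = -1/2*2 = -1)
v = -8 (v = -8/1 = -8 ≈ -8.0000)
a(j, U) = 2*j**2 (a(j, U) = (2*j)*j = 2*j**2)
sqrt(a(-81, -138) + (v - 82*(-31))) = sqrt(2*(-81)**2 + (-8 - 82*(-31))) = sqrt(2*6561 + (-8 + 2542)) = sqrt(13122 + 2534) = sqrt(15656) = 2*sqrt(3914)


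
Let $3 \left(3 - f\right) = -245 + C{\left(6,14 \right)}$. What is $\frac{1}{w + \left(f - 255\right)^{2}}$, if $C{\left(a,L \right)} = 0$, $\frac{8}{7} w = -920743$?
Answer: $- \frac{72}{55917841} \approx -1.2876 \cdot 10^{-6}$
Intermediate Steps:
$w = - \frac{6445201}{8}$ ($w = \frac{7}{8} \left(-920743\right) = - \frac{6445201}{8} \approx -8.0565 \cdot 10^{5}$)
$f = \frac{254}{3}$ ($f = 3 - \frac{-245 + 0}{3} = 3 - - \frac{245}{3} = 3 + \frac{245}{3} = \frac{254}{3} \approx 84.667$)
$\frac{1}{w + \left(f - 255\right)^{2}} = \frac{1}{- \frac{6445201}{8} + \left(\frac{254}{3} - 255\right)^{2}} = \frac{1}{- \frac{6445201}{8} + \left(- \frac{511}{3}\right)^{2}} = \frac{1}{- \frac{6445201}{8} + \frac{261121}{9}} = \frac{1}{- \frac{55917841}{72}} = - \frac{72}{55917841}$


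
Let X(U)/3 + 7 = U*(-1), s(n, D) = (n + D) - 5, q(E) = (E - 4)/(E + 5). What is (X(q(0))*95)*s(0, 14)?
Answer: -15903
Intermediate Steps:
q(E) = (-4 + E)/(5 + E)
s(n, D) = -5 + D + n (s(n, D) = (D + n) - 5 = -5 + D + n)
X(U) = -21 - 3*U (X(U) = -21 + 3*(U*(-1)) = -21 + 3*(-U) = -21 - 3*U)
(X(q(0))*95)*s(0, 14) = ((-21 - 3*(-4 + 0)/(5 + 0))*95)*(-5 + 14 + 0) = ((-21 - 3*(-4)/5)*95)*9 = ((-21 - 3*(-⅘))*95)*9 = ((-21 + 12/5)*95)*9 = -93/5*95*9 = -1767*9 = -15903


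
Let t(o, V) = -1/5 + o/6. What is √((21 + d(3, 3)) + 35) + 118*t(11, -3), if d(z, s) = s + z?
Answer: 2891/15 + √62 ≈ 200.61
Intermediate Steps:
t(o, V) = -⅕ + o/6 (t(o, V) = -1*⅕ + o*(⅙) = -⅕ + o/6)
√((21 + d(3, 3)) + 35) + 118*t(11, -3) = √((21 + (3 + 3)) + 35) + 118*(-⅕ + (⅙)*11) = √((21 + 6) + 35) + 118*(-⅕ + 11/6) = √(27 + 35) + 118*(49/30) = √62 + 2891/15 = 2891/15 + √62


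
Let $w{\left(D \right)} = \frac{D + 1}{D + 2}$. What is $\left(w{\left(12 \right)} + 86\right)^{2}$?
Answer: $\frac{1481089}{196} \approx 7556.6$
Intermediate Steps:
$w{\left(D \right)} = \frac{1 + D}{2 + D}$
$\left(w{\left(12 \right)} + 86\right)^{2} = \left(\frac{1 + 12}{2 + 12} + 86\right)^{2} = \left(\frac{1}{14} \cdot 13 + 86\right)^{2} = \left(\frac{13}{14} + 86\right)^{2} = \left(\frac{1217}{14}\right)^{2} = \frac{1481089}{196}$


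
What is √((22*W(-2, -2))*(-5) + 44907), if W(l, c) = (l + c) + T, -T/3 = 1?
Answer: √45677 ≈ 213.72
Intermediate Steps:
T = -3 (T = -3*1 = -3)
W(l, c) = -3 + c + l (W(l, c) = (l + c) - 3 = (c + l) - 3 = -3 + c + l)
√((22*W(-2, -2))*(-5) + 44907) = √((22*(-3 - 2 - 2))*(-5) + 44907) = √((22*(-7))*(-5) + 44907) = √(-154*(-5) + 44907) = √(770 + 44907) = √45677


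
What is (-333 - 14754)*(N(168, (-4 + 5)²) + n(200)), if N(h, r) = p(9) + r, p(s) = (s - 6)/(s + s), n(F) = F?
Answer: -6070003/2 ≈ -3.0350e+6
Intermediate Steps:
p(s) = (-6 + s)/(2*s) (p(s) = (-6 + s)/((2*s)) = (-6 + s)*(1/(2*s)) = (-6 + s)/(2*s))
N(h, r) = ⅙ + r (N(h, r) = (½)*(-6 + 9)/9 + r = (½)*(⅑)*3 + r = ⅙ + r)
(-333 - 14754)*(N(168, (-4 + 5)²) + n(200)) = (-333 - 14754)*((⅙ + (-4 + 5)²) + 200) = -15087*((⅙ + 1²) + 200) = -15087*((⅙ + 1) + 200) = -15087*(7/6 + 200) = -15087*1207/6 = -6070003/2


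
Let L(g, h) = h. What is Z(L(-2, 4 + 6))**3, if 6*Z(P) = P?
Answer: 125/27 ≈ 4.6296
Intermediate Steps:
Z(P) = P/6
Z(L(-2, 4 + 6))**3 = ((4 + 6)/6)**3 = ((1/6)*10)**3 = (5/3)**3 = 125/27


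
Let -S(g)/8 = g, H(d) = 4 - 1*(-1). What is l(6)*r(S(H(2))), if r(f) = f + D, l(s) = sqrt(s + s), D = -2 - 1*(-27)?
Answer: -30*sqrt(3) ≈ -51.962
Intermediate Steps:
H(d) = 5 (H(d) = 4 + 1 = 5)
S(g) = -8*g
D = 25 (D = -2 + 27 = 25)
l(s) = sqrt(2)*sqrt(s) (l(s) = sqrt(2*s) = sqrt(2)*sqrt(s))
r(f) = 25 + f (r(f) = f + 25 = 25 + f)
l(6)*r(S(H(2))) = (sqrt(2)*sqrt(6))*(25 - 8*5) = (2*sqrt(3))*(25 - 40) = (2*sqrt(3))*(-15) = -30*sqrt(3)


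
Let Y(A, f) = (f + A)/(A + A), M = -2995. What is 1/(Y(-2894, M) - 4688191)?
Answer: -5788/27135243619 ≈ -2.1330e-7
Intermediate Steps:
Y(A, f) = (A + f)/(2*A) (Y(A, f) = (A + f)/((2*A)) = (A + f)*(1/(2*A)) = (A + f)/(2*A))
1/(Y(-2894, M) - 4688191) = 1/((1/2)*(-2894 - 2995)/(-2894) - 4688191) = 1/((1/2)*(-1/2894)*(-5889) - 4688191) = 1/(5889/5788 - 4688191) = 1/(-27135243619/5788) = -5788/27135243619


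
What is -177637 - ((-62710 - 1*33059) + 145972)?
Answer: -227840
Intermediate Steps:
-177637 - ((-62710 - 1*33059) + 145972) = -177637 - ((-62710 - 33059) + 145972) = -177637 - (-95769 + 145972) = -177637 - 1*50203 = -177637 - 50203 = -227840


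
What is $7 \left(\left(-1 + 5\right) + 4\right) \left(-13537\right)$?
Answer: $-758072$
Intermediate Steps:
$7 \left(\left(-1 + 5\right) + 4\right) \left(-13537\right) = 7 \left(4 + 4\right) \left(-13537\right) = 7 \cdot 8 \left(-13537\right) = 56 \left(-13537\right) = -758072$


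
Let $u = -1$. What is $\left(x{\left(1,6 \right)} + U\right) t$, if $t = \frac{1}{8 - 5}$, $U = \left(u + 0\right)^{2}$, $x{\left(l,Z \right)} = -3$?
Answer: $- \frac{2}{3} \approx -0.66667$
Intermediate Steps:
$U = 1$ ($U = \left(-1 + 0\right)^{2} = \left(-1\right)^{2} = 1$)
$t = \frac{1}{3} \approx 0.33333$
$\left(x{\left(1,6 \right)} + U\right) t = \left(-3 + 1\right) \frac{1}{3} = \left(-2\right) \frac{1}{3} = - \frac{2}{3}$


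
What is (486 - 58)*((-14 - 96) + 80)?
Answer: -12840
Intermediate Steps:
(486 - 58)*((-14 - 96) + 80) = 428*(-110 + 80) = 428*(-30) = -12840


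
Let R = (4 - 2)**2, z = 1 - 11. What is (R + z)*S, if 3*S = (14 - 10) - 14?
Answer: 20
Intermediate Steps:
S = -10/3 (S = ((14 - 10) - 14)/3 = (4 - 14)/3 = (1/3)*(-10) = -10/3 ≈ -3.3333)
z = -10
R = 4 (R = 2**2 = 4)
(R + z)*S = (4 - 10)*(-10/3) = -6*(-10/3) = 20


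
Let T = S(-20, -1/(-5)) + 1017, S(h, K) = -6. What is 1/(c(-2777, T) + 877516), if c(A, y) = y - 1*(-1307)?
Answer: 1/879834 ≈ 1.1366e-6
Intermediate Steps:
T = 1011 (T = -6 + 1017 = 1011)
c(A, y) = 1307 + y (c(A, y) = y + 1307 = 1307 + y)
1/(c(-2777, T) + 877516) = 1/((1307 + 1011) + 877516) = 1/(2318 + 877516) = 1/879834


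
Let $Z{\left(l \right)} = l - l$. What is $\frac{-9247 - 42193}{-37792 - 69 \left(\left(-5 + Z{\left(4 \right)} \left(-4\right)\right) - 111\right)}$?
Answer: $\frac{12860}{7447} \approx 1.7269$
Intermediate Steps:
$Z{\left(l \right)} = 0$
$\frac{-9247 - 42193}{-37792 - 69 \left(\left(-5 + Z{\left(4 \right)} \left(-4\right)\right) - 111\right)} = \frac{-9247 - 42193}{-37792 - 69 \left(\left(-5 + 0 \left(-4\right)\right) - 111\right)} = - \frac{51440}{-37792 - 69 \left(\left(-5 + 0\right) - 111\right)} = - \frac{51440}{-37792 - 69 \left(-5 - 111\right)} = - \frac{51440}{-37792 - -8004} = - \frac{51440}{-37792 + 8004} = - \frac{51440}{-29788} = \left(-51440\right) \left(- \frac{1}{29788}\right) = \frac{12860}{7447}$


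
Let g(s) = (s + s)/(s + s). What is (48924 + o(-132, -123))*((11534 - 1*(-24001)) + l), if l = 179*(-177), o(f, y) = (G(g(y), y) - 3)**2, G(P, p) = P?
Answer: 188470656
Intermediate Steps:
g(s) = 1 (g(s) = (2*s)/((2*s)) = (2*s)*(1/(2*s)) = 1)
o(f, y) = 4 (o(f, y) = (1 - 3)**2 = (-2)**2 = 4)
l = -31683
(48924 + o(-132, -123))*((11534 - 1*(-24001)) + l) = (48924 + 4)*((11534 - 1*(-24001)) - 31683) = 48928*((11534 + 24001) - 31683) = 48928*(35535 - 31683) = 48928*3852 = 188470656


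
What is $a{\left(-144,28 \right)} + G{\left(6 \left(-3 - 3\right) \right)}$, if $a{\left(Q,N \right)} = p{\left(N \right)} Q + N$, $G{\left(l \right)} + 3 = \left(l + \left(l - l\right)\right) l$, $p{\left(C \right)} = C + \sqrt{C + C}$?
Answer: $-2711 - 288 \sqrt{14} \approx -3788.6$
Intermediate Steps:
$p{\left(C \right)} = C + \sqrt{2} \sqrt{C}$ ($p{\left(C \right)} = C + \sqrt{2 C} = C + \sqrt{2} \sqrt{C}$)
$G{\left(l \right)} = -3 + l^{2}$ ($G{\left(l \right)} = -3 + \left(l + \left(l - l\right)\right) l = -3 + \left(l + 0\right) l = -3 + l l = -3 + l^{2}$)
$a{\left(Q,N \right)} = N + Q \left(N + \sqrt{2} \sqrt{N}\right)$ ($a{\left(Q,N \right)} = \left(N + \sqrt{2} \sqrt{N}\right) Q + N = Q \left(N + \sqrt{2} \sqrt{N}\right) + N = N + Q \left(N + \sqrt{2} \sqrt{N}\right)$)
$a{\left(-144,28 \right)} + G{\left(6 \left(-3 - 3\right) \right)} = \left(28 - 144 \left(28 + \sqrt{2} \sqrt{28}\right)\right) - \left(3 - \left(6 \left(-3 - 3\right)\right)^{2}\right) = \left(28 - 144 \left(28 + \sqrt{2} \cdot 2 \sqrt{7}\right)\right) - \left(3 - \left(6 \left(-6\right)\right)^{2}\right) = \left(28 - 144 \left(28 + 2 \sqrt{14}\right)\right) - \left(3 - \left(-36\right)^{2}\right) = \left(28 - \left(4032 + 288 \sqrt{14}\right)\right) + \left(-3 + 1296\right) = \left(-4004 - 288 \sqrt{14}\right) + 1293 = -2711 - 288 \sqrt{14}$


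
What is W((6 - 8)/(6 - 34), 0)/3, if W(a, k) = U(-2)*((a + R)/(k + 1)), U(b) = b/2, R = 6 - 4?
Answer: -29/42 ≈ -0.69048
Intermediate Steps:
R = 2
U(b) = b/2 (U(b) = b*(½) = b/2)
W(a, k) = -(2 + a)/(1 + k) (W(a, k) = ((½)*(-2))*((a + 2)/(k + 1)) = -(2 + a)/(1 + k))
W((6 - 8)/(6 - 34), 0)/3 = ((-2 - (6 - 8)/(6 - 34))/(1 + 0))/3 = ((-2 - (-2)/(-28))/1)*(⅓) = (1*(-2 - (-2)*(-1)/28))*(⅓) = (1*(-2 - 1*1/14))*(⅓) = (1*(-2 - 1/14))*(⅓) = (1*(-29/14))*(⅓) = -29/14*⅓ = -29/42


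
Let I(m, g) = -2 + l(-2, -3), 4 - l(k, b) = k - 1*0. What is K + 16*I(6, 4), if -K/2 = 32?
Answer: 0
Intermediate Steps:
l(k, b) = 4 - k (l(k, b) = 4 - (k - 1*0) = 4 - (k + 0) = 4 - k)
K = -64 (K = -2*32 = -64)
I(m, g) = 4 (I(m, g) = -2 + (4 - 1*(-2)) = -2 + (4 + 2) = -2 + 6 = 4)
K + 16*I(6, 4) = -64 + 16*4 = -64 + 64 = 0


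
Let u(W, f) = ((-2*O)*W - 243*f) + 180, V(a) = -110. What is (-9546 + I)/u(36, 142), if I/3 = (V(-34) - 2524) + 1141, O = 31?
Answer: 4675/12186 ≈ 0.38364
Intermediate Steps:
I = -4479 (I = 3*((-110 - 2524) + 1141) = 3*(-2634 + 1141) = 3*(-1493) = -4479)
u(W, f) = 180 - 243*f - 62*W (u(W, f) = ((-2*31)*W - 243*f) + 180 = (-62*W - 243*f) + 180 = (-243*f - 62*W) + 180 = 180 - 243*f - 62*W)
(-9546 + I)/u(36, 142) = (-9546 - 4479)/(180 - 243*142 - 62*36) = -14025/(180 - 34506 - 2232) = -14025/(-36558) = -14025*(-1/36558) = 4675/12186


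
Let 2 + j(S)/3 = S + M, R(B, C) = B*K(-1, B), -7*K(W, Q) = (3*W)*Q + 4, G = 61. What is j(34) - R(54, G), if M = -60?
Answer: -9120/7 ≈ -1302.9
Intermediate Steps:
K(W, Q) = -4/7 - 3*Q*W/7 (K(W, Q) = -((3*W)*Q + 4)/7 = -(3*Q*W + 4)/7 = -(4 + 3*Q*W)/7 = -4/7 - 3*Q*W/7)
R(B, C) = B*(-4/7 + 3*B/7) (R(B, C) = B*(-4/7 - 3/7*B*(-1)) = B*(-4/7 + 3*B/7))
j(S) = -186 + 3*S (j(S) = -6 + 3*(S - 60) = -6 + 3*(-60 + S) = -6 + (-180 + 3*S) = -186 + 3*S)
j(34) - R(54, G) = (-186 + 3*34) - 54*(-4 + 3*54)/7 = (-186 + 102) - 54*(-4 + 162)/7 = -84 - 54*158/7 = -84 - 1*8532/7 = -84 - 8532/7 = -9120/7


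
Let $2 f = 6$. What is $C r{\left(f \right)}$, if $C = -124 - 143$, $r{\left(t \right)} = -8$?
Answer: $2136$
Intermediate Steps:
$f = 3$ ($f = \frac{1}{2} \cdot 6 = 3$)
$C = -267$ ($C = -124 - 143 = -267$)
$C r{\left(f \right)} = \left(-267\right) \left(-8\right) = 2136$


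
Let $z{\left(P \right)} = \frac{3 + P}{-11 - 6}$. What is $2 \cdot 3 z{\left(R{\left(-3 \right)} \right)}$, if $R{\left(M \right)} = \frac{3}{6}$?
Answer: $- \frac{21}{17} \approx -1.2353$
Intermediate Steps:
$R{\left(M \right)} = \frac{1}{2}$ ($R{\left(M \right)} = 3 \cdot \frac{1}{6} = \frac{1}{2}$)
$z{\left(P \right)} = - \frac{3}{17} - \frac{P}{17}$ ($z{\left(P \right)} = \frac{3 + P}{-17} = \left(3 + P\right) \left(- \frac{1}{17}\right) = - \frac{3}{17} - \frac{P}{17}$)
$2 \cdot 3 z{\left(R{\left(-3 \right)} \right)} = 2 \cdot 3 \left(- \frac{3}{17} - \frac{1}{34}\right) = 6 \left(- \frac{3}{17} - \frac{1}{34}\right) = 6 \left(- \frac{7}{34}\right) = - \frac{21}{17}$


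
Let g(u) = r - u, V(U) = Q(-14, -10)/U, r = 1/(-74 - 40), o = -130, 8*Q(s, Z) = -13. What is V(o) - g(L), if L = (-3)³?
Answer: -123023/4560 ≈ -26.979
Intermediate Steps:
Q(s, Z) = -13/8 (Q(s, Z) = (⅛)*(-13) = -13/8)
r = -1/114 (r = 1/(-114) = -1/114 ≈ -0.0087719)
V(U) = -13/(8*U)
L = -27
g(u) = -1/114 - u
V(o) - g(L) = -13/8/(-130) - (-1/114 - 1*(-27)) = -13/8*(-1/130) - (-1/114 + 27) = 1/80 - 1*3077/114 = 1/80 - 3077/114 = -123023/4560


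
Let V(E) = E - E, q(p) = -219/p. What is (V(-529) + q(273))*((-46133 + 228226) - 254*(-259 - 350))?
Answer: -24584867/91 ≈ -2.7016e+5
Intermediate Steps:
V(E) = 0
(V(-529) + q(273))*((-46133 + 228226) - 254*(-259 - 350)) = (0 - 219/273)*((-46133 + 228226) - 254*(-259 - 350)) = (0 - 219*1/273)*(182093 - 254*(-609)) = (0 - 73/91)*(182093 + 154686) = -73/91*336779 = -24584867/91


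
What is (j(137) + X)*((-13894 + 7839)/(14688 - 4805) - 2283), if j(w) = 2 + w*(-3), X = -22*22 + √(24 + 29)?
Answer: 20154066992/9883 - 22568944*√53/9883 ≈ 2.0226e+6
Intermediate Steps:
X = -484 + √53 ≈ -476.72
j(w) = 2 - 3*w
(j(137) + X)*((-13894 + 7839)/(14688 - 4805) - 2283) = ((2 - 3*137) + (-484 + √53))*((-13894 + 7839)/(14688 - 4805) - 2283) = ((2 - 411) + (-484 + √53))*(-6055/9883 - 2283) = (-409 + (-484 + √53))*(-6055*1/9883 - 2283) = (-893 + √53)*(-6055/9883 - 2283) = (-893 + √53)*(-22568944/9883) = 20154066992/9883 - 22568944*√53/9883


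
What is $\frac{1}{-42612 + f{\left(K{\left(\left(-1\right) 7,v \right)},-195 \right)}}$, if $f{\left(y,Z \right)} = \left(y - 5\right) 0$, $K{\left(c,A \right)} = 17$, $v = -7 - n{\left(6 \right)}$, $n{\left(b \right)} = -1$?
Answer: $- \frac{1}{42612} \approx -2.3468 \cdot 10^{-5}$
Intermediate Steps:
$v = -6$ ($v = -7 - -1 = -7 + 1 = -6$)
$f{\left(y,Z \right)} = 0$ ($f{\left(y,Z \right)} = \left(-5 + y\right) 0 = 0$)
$\frac{1}{-42612 + f{\left(K{\left(\left(-1\right) 7,v \right)},-195 \right)}} = \frac{1}{-42612 + 0} = \frac{1}{-42612} = - \frac{1}{42612}$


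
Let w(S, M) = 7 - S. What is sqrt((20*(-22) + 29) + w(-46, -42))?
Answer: I*sqrt(358) ≈ 18.921*I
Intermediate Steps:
sqrt((20*(-22) + 29) + w(-46, -42)) = sqrt((20*(-22) + 29) + (7 - 1*(-46))) = sqrt((-440 + 29) + (7 + 46)) = sqrt(-411 + 53) = sqrt(-358) = I*sqrt(358)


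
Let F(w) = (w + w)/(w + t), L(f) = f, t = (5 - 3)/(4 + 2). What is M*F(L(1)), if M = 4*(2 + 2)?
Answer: 24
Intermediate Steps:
t = 1/3 (t = 2/6 = 2*(1/6) = 1/3 ≈ 0.33333)
M = 16 (M = 4*4 = 16)
F(w) = 2*w/(1/3 + w) (F(w) = (w + w)/(w + 1/3) = (2*w)/(1/3 + w) = 2*w/(1/3 + w))
M*F(L(1)) = 16*(6*1/(1 + 3*1)) = 16*(6*1/(1 + 3)) = 16*(6*1/4) = 16*(6*1*(1/4)) = 16*(3/2) = 24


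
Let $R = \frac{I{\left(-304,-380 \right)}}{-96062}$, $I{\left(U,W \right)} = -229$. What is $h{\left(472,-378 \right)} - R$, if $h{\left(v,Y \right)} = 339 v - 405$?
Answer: $\frac{15331783157}{96062} \approx 1.596 \cdot 10^{5}$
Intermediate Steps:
$h{\left(v,Y \right)} = -405 + 339 v$
$R = \frac{229}{96062}$ ($R = - \frac{229}{-96062} = \left(-229\right) \left(- \frac{1}{96062}\right) = \frac{229}{96062} \approx 0.0023839$)
$h{\left(472,-378 \right)} - R = \left(-405 + 339 \cdot 472\right) - \frac{229}{96062} = \left(-405 + 160008\right) - \frac{229}{96062} = 159603 - \frac{229}{96062} = \frac{15331783157}{96062}$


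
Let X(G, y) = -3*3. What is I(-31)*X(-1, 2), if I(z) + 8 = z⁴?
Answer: -8311617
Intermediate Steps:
X(G, y) = -9
I(z) = -8 + z⁴
I(-31)*X(-1, 2) = (-8 + (-31)⁴)*(-9) = (-8 + 923521)*(-9) = 923513*(-9) = -8311617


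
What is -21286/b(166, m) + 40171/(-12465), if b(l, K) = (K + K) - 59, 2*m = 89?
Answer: -8884504/12465 ≈ -712.76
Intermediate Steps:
m = 89/2 (m = (½)*89 = 89/2 ≈ 44.500)
b(l, K) = -59 + 2*K (b(l, K) = 2*K - 59 = -59 + 2*K)
-21286/b(166, m) + 40171/(-12465) = -21286/(-59 + 2*(89/2)) + 40171/(-12465) = -21286/(-59 + 89) + 40171*(-1/12465) = -21286/30 - 40171/12465 = -21286*1/30 - 40171/12465 = -10643/15 - 40171/12465 = -8884504/12465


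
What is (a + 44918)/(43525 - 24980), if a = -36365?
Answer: 8553/18545 ≈ 0.46120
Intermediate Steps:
(a + 44918)/(43525 - 24980) = (-36365 + 44918)/(43525 - 24980) = 8553/18545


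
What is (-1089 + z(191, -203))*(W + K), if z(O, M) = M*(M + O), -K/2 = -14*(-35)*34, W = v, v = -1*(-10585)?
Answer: -30624045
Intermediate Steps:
v = 10585
W = 10585
K = -33320 (K = -2*(-14*(-35))*34 = -980*34 = -2*16660 = -33320)
(-1089 + z(191, -203))*(W + K) = (-1089 - 203*(-203 + 191))*(10585 - 33320) = (-1089 - 203*(-12))*(-22735) = (-1089 + 2436)*(-22735) = 1347*(-22735) = -30624045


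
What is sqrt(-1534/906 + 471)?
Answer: 2*sqrt(24076497)/453 ≈ 21.663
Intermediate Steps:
sqrt(-1534/906 + 471) = sqrt(-1534*1/906 + 471) = sqrt(-767/453 + 471) = sqrt(212596/453) = 2*sqrt(24076497)/453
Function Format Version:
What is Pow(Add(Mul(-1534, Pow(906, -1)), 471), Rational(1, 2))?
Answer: Mul(Rational(2, 453), Pow(24076497, Rational(1, 2))) ≈ 21.663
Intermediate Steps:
Pow(Add(Mul(-1534, Pow(906, -1)), 471), Rational(1, 2)) = Pow(Add(Mul(-1534, Rational(1, 906)), 471), Rational(1, 2)) = Pow(Add(Rational(-767, 453), 471), Rational(1, 2)) = Pow(Rational(212596, 453), Rational(1, 2)) = Mul(Rational(2, 453), Pow(24076497, Rational(1, 2)))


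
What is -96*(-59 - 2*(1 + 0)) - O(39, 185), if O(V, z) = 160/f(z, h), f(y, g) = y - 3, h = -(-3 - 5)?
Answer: 532816/91 ≈ 5855.1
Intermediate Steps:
h = 8 (h = -1*(-8) = 8)
f(y, g) = -3 + y
O(V, z) = 160/(-3 + z)
-96*(-59 - 2*(1 + 0)) - O(39, 185) = -96*(-59 - 2*(1 + 0)) - 160/(-3 + 185) = -96*(-59 - 2*1) - 160/182 = -96*(-59 - 2) - 160/182 = -96*(-61) - 1*80/91 = 5856 - 80/91 = 532816/91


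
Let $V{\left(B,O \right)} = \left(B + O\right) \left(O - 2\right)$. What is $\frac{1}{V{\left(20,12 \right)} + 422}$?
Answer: $\frac{1}{742} \approx 0.0013477$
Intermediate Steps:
$V{\left(B,O \right)} = \left(-2 + O\right) \left(B + O\right)$ ($V{\left(B,O \right)} = \left(B + O\right) \left(-2 + O\right) = \left(-2 + O\right) \left(B + O\right)$)
$\frac{1}{V{\left(20,12 \right)} + 422} = \frac{1}{\left(12^{2} - 40 - 24 + 20 \cdot 12\right) + 422} = \frac{1}{\left(144 - 40 - 24 + 240\right) + 422} = \frac{1}{320 + 422} = \frac{1}{742}$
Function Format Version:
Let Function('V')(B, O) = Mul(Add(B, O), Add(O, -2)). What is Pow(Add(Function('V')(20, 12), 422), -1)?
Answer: Rational(1, 742) ≈ 0.0013477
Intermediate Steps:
Function('V')(B, O) = Mul(Add(-2, O), Add(B, O)) (Function('V')(B, O) = Mul(Add(B, O), Add(-2, O)) = Mul(Add(-2, O), Add(B, O)))
Pow(Add(Function('V')(20, 12), 422), -1) = Pow(Add(Add(Pow(12, 2), Mul(-2, 20), Mul(-2, 12), Mul(20, 12)), 422), -1) = Pow(Add(Add(144, -40, -24, 240), 422), -1) = Pow(Add(320, 422), -1) = Pow(742, -1) = Rational(1, 742)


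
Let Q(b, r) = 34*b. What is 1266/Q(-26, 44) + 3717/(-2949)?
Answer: -1169877/434486 ≈ -2.6926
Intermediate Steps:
1266/Q(-26, 44) + 3717/(-2949) = 1266/((34*(-26))) + 3717/(-2949) = 1266/(-884) + 3717*(-1/2949) = 1266*(-1/884) - 1239/983 = -633/442 - 1239/983 = -1169877/434486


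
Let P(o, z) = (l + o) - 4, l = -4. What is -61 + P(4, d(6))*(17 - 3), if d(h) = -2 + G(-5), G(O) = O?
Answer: -117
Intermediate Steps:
d(h) = -7 (d(h) = -2 - 5 = -7)
P(o, z) = -8 + o (P(o, z) = (-4 + o) - 4 = -8 + o)
-61 + P(4, d(6))*(17 - 3) = -61 + (-8 + 4)*(17 - 3) = -61 - 4*14 = -61 - 56 = -117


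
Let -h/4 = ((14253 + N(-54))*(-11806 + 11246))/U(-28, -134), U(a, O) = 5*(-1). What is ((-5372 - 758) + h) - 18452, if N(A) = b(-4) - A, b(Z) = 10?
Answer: -6438598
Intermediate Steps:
U(a, O) = -5
N(A) = 10 - A
h = -6414016 (h = -4*(14253 + (10 - 1*(-54)))*(-11806 + 11246)/(-5) = -4*(14253 + (10 + 54))*(-560)*(-1)/5 = -4*(14253 + 64)*(-560)*(-1)/5 = -4*14317*(-560)*(-1)/5 = -(-32070080)*(-1)/5 = -4*1603504 = -6414016)
((-5372 - 758) + h) - 18452 = ((-5372 - 758) - 6414016) - 18452 = (-6130 - 6414016) - 18452 = -6420146 - 18452 = -6438598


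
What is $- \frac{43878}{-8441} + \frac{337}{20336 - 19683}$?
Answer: $\frac{31496951}{5511973} \approx 5.7143$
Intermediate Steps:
$- \frac{43878}{-8441} + \frac{337}{20336 - 19683} = \left(-43878\right) \left(- \frac{1}{8441}\right) + \frac{337}{20336 - 19683} = \frac{43878}{8441} + \frac{337}{653} = \frac{31496951}{5511973}$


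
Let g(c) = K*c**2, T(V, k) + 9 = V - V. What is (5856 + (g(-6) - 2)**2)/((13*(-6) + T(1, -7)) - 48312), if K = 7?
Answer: -68356/48399 ≈ -1.4123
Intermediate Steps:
T(V, k) = -9 (T(V, k) = -9 + (V - V) = -9 + 0 = -9)
g(c) = 7*c**2
(5856 + (g(-6) - 2)**2)/((13*(-6) + T(1, -7)) - 48312) = (5856 + (7*(-6)**2 - 2)**2)/((13*(-6) - 9) - 48312) = (5856 + (7*36 - 2)**2)/((-78 - 9) - 48312) = (5856 + (252 - 2)**2)/(-87 - 48312) = (5856 + 250**2)/(-48399) = (5856 + 62500)*(-1/48399) = 68356*(-1/48399) = -68356/48399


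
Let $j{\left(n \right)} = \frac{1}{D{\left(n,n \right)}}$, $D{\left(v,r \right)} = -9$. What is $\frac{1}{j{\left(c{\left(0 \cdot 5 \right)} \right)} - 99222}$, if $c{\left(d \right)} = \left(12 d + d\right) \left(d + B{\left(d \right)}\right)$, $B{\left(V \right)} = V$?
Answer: $- \frac{9}{892999} \approx -1.0078 \cdot 10^{-5}$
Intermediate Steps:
$c{\left(d \right)} = 26 d^{2}$ ($c{\left(d \right)} = \left(12 d + d\right) \left(d + d\right) = 13 d 2 d = 26 d^{2}$)
$j{\left(n \right)} = - \frac{1}{9}$ ($j{\left(n \right)} = \frac{1}{-9} = - \frac{1}{9}$)
$\frac{1}{j{\left(c{\left(0 \cdot 5 \right)} \right)} - 99222} = \frac{1}{- \frac{1}{9} - 99222} = \frac{1}{- \frac{892999}{9}} = - \frac{9}{892999}$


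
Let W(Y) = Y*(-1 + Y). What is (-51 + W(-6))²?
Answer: 81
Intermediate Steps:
(-51 + W(-6))² = (-51 - 6*(-1 - 6))² = (-51 - 6*(-7))² = (-51 + 42)² = (-9)² = 81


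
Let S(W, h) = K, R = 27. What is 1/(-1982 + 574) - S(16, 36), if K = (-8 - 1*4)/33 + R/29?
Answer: -23197/40832 ≈ -0.56811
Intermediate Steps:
K = 181/319 (K = (-8 - 1*4)/33 + 27/29 = (-8 - 4)*(1/33) + 27*(1/29) = -12*1/33 + 27/29 = -4/11 + 27/29 = 181/319 ≈ 0.56740)
S(W, h) = 181/319
1/(-1982 + 574) - S(16, 36) = 1/(-1982 + 574) - 1*181/319 = 1/(-1408) - 181/319 = -1/1408 - 181/319 = -23197/40832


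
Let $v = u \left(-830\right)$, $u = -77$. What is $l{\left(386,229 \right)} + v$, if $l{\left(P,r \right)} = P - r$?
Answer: $64067$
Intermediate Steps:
$v = 63910$ ($v = \left(-77\right) \left(-830\right) = 63910$)
$l{\left(386,229 \right)} + v = \left(386 - 229\right) + 63910 = 157 + 63910 = 64067$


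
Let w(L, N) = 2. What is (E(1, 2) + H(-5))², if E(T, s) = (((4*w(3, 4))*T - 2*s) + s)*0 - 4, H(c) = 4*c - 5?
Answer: 841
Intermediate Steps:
H(c) = -5 + 4*c
E(T, s) = -4 (E(T, s) = (((4*2)*T - 2*s) + s)*0 - 4 = ((8*T - 2*s) + s)*0 - 4 = ((-2*s + 8*T) + s)*0 - 4 = (-s + 8*T)*0 - 4 = 0 - 4 = -4)
(E(1, 2) + H(-5))² = (-4 + (-5 + 4*(-5)))² = (-4 + (-5 - 20))² = (-4 - 25)² = (-29)² = 841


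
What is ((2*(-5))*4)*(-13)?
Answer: 520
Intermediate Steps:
((2*(-5))*4)*(-13) = -10*4*(-13) = -40*(-13) = 520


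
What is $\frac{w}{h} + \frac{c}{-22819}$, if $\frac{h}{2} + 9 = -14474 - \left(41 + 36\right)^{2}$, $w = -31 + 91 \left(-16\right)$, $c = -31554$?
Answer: $\frac{1322092349}{931562856} \approx 1.4192$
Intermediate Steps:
$w = -1487$ ($w = -31 - 1456 = -1487$)
$h = -40824$ ($h = -18 + 2 \left(-14474 - \left(41 + 36\right)^{2}\right) = -18 + 2 \left(-14474 - 77^{2}\right) = -18 + 2 \left(-14474 - 5929\right) = -18 + 2 \left(-20403\right) = -18 - 40806 = -40824$)
$\frac{w}{h} + \frac{c}{-22819} = - \frac{1487}{-40824} - \frac{31554}{-22819} = \left(-1487\right) \left(- \frac{1}{40824}\right) - - \frac{31554}{22819} = \frac{1487}{40824} + \frac{31554}{22819} = \frac{1322092349}{931562856}$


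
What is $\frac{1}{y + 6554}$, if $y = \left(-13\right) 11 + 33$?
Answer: $\frac{1}{6444} \approx 0.00015518$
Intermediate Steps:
$y = -110$ ($y = -143 + 33 = -110$)
$\frac{1}{y + 6554} = \frac{1}{-110 + 6554} = \frac{1}{6444}$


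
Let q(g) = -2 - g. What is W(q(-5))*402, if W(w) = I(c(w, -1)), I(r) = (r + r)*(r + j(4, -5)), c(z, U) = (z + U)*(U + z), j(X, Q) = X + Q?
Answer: 9648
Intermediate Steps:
j(X, Q) = Q + X
c(z, U) = (U + z)² (c(z, U) = (U + z)*(U + z) = (U + z)²)
I(r) = 2*r*(-1 + r) (I(r) = (r + r)*(r + (-5 + 4)) = (2*r)*(r - 1) = (2*r)*(-1 + r) = 2*r*(-1 + r))
W(w) = 2*(-1 + w)²*(-1 + (-1 + w)²)
W(q(-5))*402 = (2*(-1 + (-2 - 1*(-5)))²*(-1 + (-1 + (-2 - 1*(-5)))²))*402 = (2*(-1 + (-2 + 5))²*(-1 + (-1 + (-2 + 5))²))*402 = (2*(-1 + 3)²*(-1 + (-1 + 3)²))*402 = (2*2²*(-1 + 2²))*402 = (2*4*(-1 + 4))*402 = (2*4*3)*402 = 24*402 = 9648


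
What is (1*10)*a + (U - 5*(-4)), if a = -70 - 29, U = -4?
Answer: -974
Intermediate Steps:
a = -99
(1*10)*a + (U - 5*(-4)) = (1*10)*(-99) + (-4 - 5*(-4)) = 10*(-99) + (-4 + 20) = -990 + 16 = -974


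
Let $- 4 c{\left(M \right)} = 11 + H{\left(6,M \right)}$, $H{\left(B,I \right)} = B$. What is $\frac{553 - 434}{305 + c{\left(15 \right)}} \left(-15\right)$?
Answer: $- \frac{2380}{401} \approx -5.9352$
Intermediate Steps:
$c{\left(M \right)} = - \frac{17}{4}$ ($c{\left(M \right)} = - \frac{11 + 6}{4} = \left(- \frac{1}{4}\right) 17 = - \frac{17}{4}$)
$\frac{553 - 434}{305 + c{\left(15 \right)}} \left(-15\right) = \frac{553 - 434}{305 - \frac{17}{4}} \left(-15\right) = \frac{119}{\frac{1203}{4}} \left(-15\right) = 119 \cdot \frac{4}{1203} \left(-15\right) = \frac{476}{1203} \left(-15\right) = - \frac{2380}{401}$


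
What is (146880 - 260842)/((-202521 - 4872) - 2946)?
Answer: 113962/210339 ≈ 0.54180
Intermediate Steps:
(146880 - 260842)/((-202521 - 4872) - 2946) = -113962/(-207393 - 2946) = -113962/(-210339) = -113962*(-1/210339) = 113962/210339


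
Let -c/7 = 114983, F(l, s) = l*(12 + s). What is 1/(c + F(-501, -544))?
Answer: -1/538349 ≈ -1.8575e-6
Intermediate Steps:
c = -804881 (c = -7*114983 = -804881)
1/(c + F(-501, -544)) = 1/(-804881 - 501*(12 - 544)) = 1/(-804881 - 501*(-532)) = 1/(-804881 + 266532) = 1/(-538349) = -1/538349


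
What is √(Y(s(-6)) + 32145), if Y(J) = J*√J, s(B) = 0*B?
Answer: √32145 ≈ 179.29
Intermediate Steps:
s(B) = 0
Y(J) = J^(3/2)
√(Y(s(-6)) + 32145) = √(0^(3/2) + 32145) = √(0 + 32145) = √32145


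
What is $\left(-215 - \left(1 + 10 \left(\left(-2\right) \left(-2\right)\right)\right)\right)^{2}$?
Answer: $65536$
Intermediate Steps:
$\left(-215 - \left(1 + 10 \left(\left(-2\right) \left(-2\right)\right)\right)\right)^{2} = \left(-215 - 41\right)^{2} = \left(-256\right)^{2} = 65536$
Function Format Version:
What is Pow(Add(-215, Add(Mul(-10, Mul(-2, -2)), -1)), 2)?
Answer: 65536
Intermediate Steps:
Pow(Add(-215, Add(Mul(-10, Mul(-2, -2)), -1)), 2) = Pow(Add(-215, Add(Mul(-10, 4), -1)), 2) = Pow(Add(-215, Add(-40, -1)), 2) = Pow(Add(-215, -41), 2) = Pow(-256, 2) = 65536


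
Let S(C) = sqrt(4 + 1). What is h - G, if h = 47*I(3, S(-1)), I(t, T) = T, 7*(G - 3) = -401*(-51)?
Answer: -20472/7 + 47*sqrt(5) ≈ -2819.5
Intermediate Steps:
G = 20472/7 (G = 3 + (-401*(-51))/7 = 3 + (1/7)*20451 = 3 + 20451/7 = 20472/7 ≈ 2924.6)
S(C) = sqrt(5)
h = 47*sqrt(5) ≈ 105.10
h - G = 47*sqrt(5) - 1*20472/7 = 47*sqrt(5) - 20472/7 = -20472/7 + 47*sqrt(5)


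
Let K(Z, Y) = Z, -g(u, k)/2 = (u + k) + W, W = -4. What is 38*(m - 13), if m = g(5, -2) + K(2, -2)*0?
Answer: -418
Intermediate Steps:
g(u, k) = 8 - 2*k - 2*u (g(u, k) = -2*((u + k) - 4) = -2*((k + u) - 4) = -2*(-4 + k + u) = 8 - 2*k - 2*u)
m = 2 (m = (8 - 2*(-2) - 2*5) + 2*0 = (8 + 4 - 10) + 0 = 2 + 0 = 2)
38*(m - 13) = 38*(2 - 13) = 38*(-11) = -418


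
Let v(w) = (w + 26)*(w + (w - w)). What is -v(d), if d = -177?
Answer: -26727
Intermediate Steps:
v(w) = w*(26 + w) (v(w) = (26 + w)*(w + 0) = (26 + w)*w = w*(26 + w))
-v(d) = -(-177)*(26 - 177) = -(-177)*(-151) = -1*26727 = -26727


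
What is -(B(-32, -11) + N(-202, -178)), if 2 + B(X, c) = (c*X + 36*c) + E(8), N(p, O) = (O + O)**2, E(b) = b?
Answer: -126698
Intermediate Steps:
N(p, O) = 4*O**2 (N(p, O) = (2*O)**2 = 4*O**2)
B(X, c) = 6 + 36*c + X*c (B(X, c) = -2 + ((c*X + 36*c) + 8) = -2 + ((X*c + 36*c) + 8) = -2 + ((36*c + X*c) + 8) = -2 + (8 + 36*c + X*c) = 6 + 36*c + X*c)
-(B(-32, -11) + N(-202, -178)) = -((6 + 36*(-11) - 32*(-11)) + 4*(-178)**2) = -((6 - 396 + 352) + 4*31684) = -(-38 + 126736) = -1*126698 = -126698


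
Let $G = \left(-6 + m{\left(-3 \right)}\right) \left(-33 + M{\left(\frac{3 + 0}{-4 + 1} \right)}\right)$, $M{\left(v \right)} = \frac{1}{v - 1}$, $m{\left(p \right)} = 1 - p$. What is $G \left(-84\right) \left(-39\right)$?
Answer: $219492$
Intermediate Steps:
$M{\left(v \right)} = \frac{1}{-1 + v}$
$G = 67$ ($G = \left(-6 + \left(1 - -3\right)\right) \left(-33 + \frac{1}{-1 + \frac{3 + 0}{-4 + 1}}\right) = \left(-6 + \left(1 + 3\right)\right) \left(-33 + \frac{1}{-1 + \frac{3}{-3}}\right) = \left(-6 + 4\right) \left(-33 + \frac{1}{-1 + 3 \left(- \frac{1}{3}\right)}\right) = - 2 \left(-33 + \frac{1}{-1 - 1}\right) = - 2 \left(-33 + \frac{1}{-2}\right) = - 2 \left(-33 - \frac{1}{2}\right) = \left(-2\right) \left(- \frac{67}{2}\right) = 67$)
$G \left(-84\right) \left(-39\right) = 67 \left(-84\right) \left(-39\right) = \left(-5628\right) \left(-39\right) = 219492$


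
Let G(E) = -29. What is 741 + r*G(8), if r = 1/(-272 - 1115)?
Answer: 1027796/1387 ≈ 741.02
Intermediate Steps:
r = -1/1387 (r = 1/(-1387) = -1/1387 ≈ -0.00072098)
741 + r*G(8) = 741 - 1/1387*(-29) = 741 + 29/1387 = 1027796/1387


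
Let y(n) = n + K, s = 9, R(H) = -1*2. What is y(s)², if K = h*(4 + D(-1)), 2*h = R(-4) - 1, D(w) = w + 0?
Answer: 81/4 ≈ 20.250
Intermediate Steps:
R(H) = -2
D(w) = w
h = -3/2 (h = (-2 - 1)/2 = (½)*(-3) = -3/2 ≈ -1.5000)
K = -9/2 (K = -3*(4 - 1)/2 = -3/2*3 = -9/2 ≈ -4.5000)
y(n) = -9/2 + n (y(n) = n - 9/2 = -9/2 + n)
y(s)² = (-9/2 + 9)² = (9/2)² = 81/4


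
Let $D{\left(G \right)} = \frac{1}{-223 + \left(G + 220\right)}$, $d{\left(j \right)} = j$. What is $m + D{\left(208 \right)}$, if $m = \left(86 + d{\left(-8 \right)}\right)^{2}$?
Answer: $\frac{1247221}{205} \approx 6084.0$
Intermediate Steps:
$D{\left(G \right)} = \frac{1}{-3 + G}$ ($D{\left(G \right)} = \frac{1}{-223 + \left(220 + G\right)} = \frac{1}{-3 + G}$)
$m = 6084$ ($m = \left(86 - 8\right)^{2} = 78^{2} = 6084$)
$m + D{\left(208 \right)} = 6084 + \frac{1}{-3 + 208} = 6084 + \frac{1}{205} = \frac{1247221}{205}$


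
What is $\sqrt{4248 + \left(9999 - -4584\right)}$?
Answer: $\sqrt{18831} \approx 137.23$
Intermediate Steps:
$\sqrt{4248 + \left(9999 - -4584\right)} = \sqrt{4248 + \left(9999 + 4584\right)} = \sqrt{4248 + 14583} = \sqrt{18831}$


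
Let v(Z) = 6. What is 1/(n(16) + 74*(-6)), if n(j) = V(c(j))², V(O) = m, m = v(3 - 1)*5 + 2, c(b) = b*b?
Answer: 1/580 ≈ 0.0017241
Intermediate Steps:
c(b) = b²
m = 32 (m = 6*5 + 2 = 30 + 2 = 32)
V(O) = 32
n(j) = 1024 (n(j) = 32² = 1024)
1/(n(16) + 74*(-6)) = 1/(1024 + 74*(-6)) = 1/(1024 - 444) = 1/580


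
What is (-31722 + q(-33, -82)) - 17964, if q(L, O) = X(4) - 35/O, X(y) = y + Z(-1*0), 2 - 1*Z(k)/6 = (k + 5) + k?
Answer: -4075365/82 ≈ -49700.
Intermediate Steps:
Z(k) = -18 - 12*k (Z(k) = 12 - 6*((k + 5) + k) = 12 - 6*((5 + k) + k) = 12 - 6*(5 + 2*k) = 12 + (-30 - 12*k) = -18 - 12*k)
X(y) = -18 + y (X(y) = y + (-18 - (-12)*0) = y + (-18 - 12*0) = y + (-18 + 0) = y - 18 = -18 + y)
q(L, O) = -14 - 35/O (q(L, O) = (-18 + 4) - 35/O = -14 - 35/O)
(-31722 + q(-33, -82)) - 17964 = (-31722 + (-14 - 35/(-82))) - 17964 = (-31722 + (-14 - 35*(-1/82))) - 17964 = (-31722 + (-14 + 35/82)) - 17964 = (-31722 - 1113/82) - 17964 = -2602317/82 - 17964 = -4075365/82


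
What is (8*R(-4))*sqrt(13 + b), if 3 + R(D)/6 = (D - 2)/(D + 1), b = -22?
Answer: -144*I ≈ -144.0*I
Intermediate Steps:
R(D) = -18 + 6*(-2 + D)/(1 + D) (R(D) = -18 + 6*((D - 2)/(D + 1)) = -18 + 6*((-2 + D)/(1 + D)) = -18 + 6*(-2 + D)/(1 + D))
(8*R(-4))*sqrt(13 + b) = (8*(6*(-5 - 2*(-4))/(1 - 4)))*sqrt(13 - 22) = (8*(6*(-5 + 8)/(-3)))*sqrt(-9) = (8*(6*(-1/3)*3))*(3*I) = (8*(-6))*(3*I) = -144*I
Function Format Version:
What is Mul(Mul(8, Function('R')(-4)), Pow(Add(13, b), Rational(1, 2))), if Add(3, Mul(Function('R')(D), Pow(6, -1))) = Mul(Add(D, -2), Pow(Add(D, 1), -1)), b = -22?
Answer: Mul(-144, I) ≈ Mul(-144.00, I)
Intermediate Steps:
Function('R')(D) = Add(-18, Mul(6, Pow(Add(1, D), -1), Add(-2, D))) (Function('R')(D) = Add(-18, Mul(6, Mul(Add(D, -2), Pow(Add(D, 1), -1)))) = Add(-18, Mul(6, Mul(Add(-2, D), Pow(Add(1, D), -1)))) = Add(-18, Mul(6, Mul(Pow(Add(1, D), -1), Add(-2, D)))) = Add(-18, Mul(6, Pow(Add(1, D), -1), Add(-2, D))))
Mul(Mul(8, Function('R')(-4)), Pow(Add(13, b), Rational(1, 2))) = Mul(Mul(8, Mul(6, Pow(Add(1, -4), -1), Add(-5, Mul(-2, -4)))), Pow(Add(13, -22), Rational(1, 2))) = Mul(Mul(8, Mul(6, Pow(-3, -1), Add(-5, 8))), Pow(-9, Rational(1, 2))) = Mul(Mul(8, Mul(6, Rational(-1, 3), 3)), Mul(3, I)) = Mul(Mul(8, -6), Mul(3, I)) = Mul(-48, Mul(3, I)) = Mul(-144, I)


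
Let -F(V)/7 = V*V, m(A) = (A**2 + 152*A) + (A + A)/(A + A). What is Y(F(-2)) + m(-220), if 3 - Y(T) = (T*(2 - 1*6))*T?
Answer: 18100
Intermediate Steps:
m(A) = 1 + A**2 + 152*A (m(A) = (A**2 + 152*A) + (2*A)/((2*A)) = (A**2 + 152*A) + (2*A)*(1/(2*A)) = (A**2 + 152*A) + 1 = 1 + A**2 + 152*A)
F(V) = -7*V**2 (F(V) = -7*V*V = -7*V**2)
Y(T) = 3 + 4*T**2 (Y(T) = 3 - T*(2 - 1*6)*T = 3 - T*(2 - 6)*T = 3 - T*(-4)*T = 3 - (-4*T)*T = 3 - (-4)*T**2 = 3 + 4*T**2)
Y(F(-2)) + m(-220) = (3 + 4*(-7*(-2)**2)**2) + (1 + (-220)**2 + 152*(-220)) = (3 + 4*(-7*4)**2) + (1 + 48400 - 33440) = (3 + 4*(-28)**2) + 14961 = (3 + 4*784) + 14961 = (3 + 3136) + 14961 = 3139 + 14961 = 18100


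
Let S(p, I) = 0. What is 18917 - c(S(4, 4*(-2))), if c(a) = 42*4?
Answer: 18749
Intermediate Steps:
c(a) = 168
18917 - c(S(4, 4*(-2))) = 18917 - 1*168 = 18917 - 168 = 18749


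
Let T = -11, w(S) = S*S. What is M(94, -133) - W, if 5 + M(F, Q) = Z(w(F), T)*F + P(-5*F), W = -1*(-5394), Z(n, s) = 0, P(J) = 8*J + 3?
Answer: -9156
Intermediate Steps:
w(S) = S²
P(J) = 3 + 8*J
W = 5394
M(F, Q) = -2 - 40*F (M(F, Q) = -5 + (0*F + (3 + 8*(-5*F))) = -5 + (0 + (3 - 40*F)) = -5 + (3 - 40*F) = -2 - 40*F)
M(94, -133) - W = (-2 - 40*94) - 1*5394 = (-2 - 3760) - 5394 = -3762 - 5394 = -9156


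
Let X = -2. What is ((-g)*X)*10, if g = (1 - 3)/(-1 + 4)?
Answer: -40/3 ≈ -13.333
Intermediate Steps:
g = -⅔ (g = -2/3 = -2*⅓ = -⅔ ≈ -0.66667)
((-g)*X)*10 = (-1*(-⅔)*(-2))*10 = ((⅔)*(-2))*10 = -4/3*10 = -40/3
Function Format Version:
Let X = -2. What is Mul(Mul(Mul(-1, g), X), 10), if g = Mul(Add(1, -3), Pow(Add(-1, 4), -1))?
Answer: Rational(-40, 3) ≈ -13.333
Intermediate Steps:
g = Rational(-2, 3) (g = Mul(-2, Pow(3, -1)) = Mul(-2, Rational(1, 3)) = Rational(-2, 3) ≈ -0.66667)
Mul(Mul(Mul(-1, g), X), 10) = Mul(Mul(Mul(-1, Rational(-2, 3)), -2), 10) = Mul(Mul(Rational(2, 3), -2), 10) = Mul(Rational(-4, 3), 10) = Rational(-40, 3)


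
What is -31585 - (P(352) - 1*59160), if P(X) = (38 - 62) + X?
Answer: 27247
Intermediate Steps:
P(X) = -24 + X
-31585 - (P(352) - 1*59160) = -31585 - ((-24 + 352) - 1*59160) = -31585 - (328 - 59160) = -31585 - 1*(-58832) = -31585 + 58832 = 27247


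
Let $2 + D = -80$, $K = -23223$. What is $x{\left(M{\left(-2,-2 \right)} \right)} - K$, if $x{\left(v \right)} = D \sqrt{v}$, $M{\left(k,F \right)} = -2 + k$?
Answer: $23223 - 164 i \approx 23223.0 - 164.0 i$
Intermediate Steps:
$D = -82$ ($D = -2 - 80 = -82$)
$x{\left(v \right)} = - 82 \sqrt{v}$
$x{\left(M{\left(-2,-2 \right)} \right)} - K = - 82 \sqrt{-2 - 2} - -23223 = - 82 \sqrt{-4} + 23223 = - 82 \cdot 2 i + 23223 = - 164 i + 23223 = 23223 - 164 i$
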